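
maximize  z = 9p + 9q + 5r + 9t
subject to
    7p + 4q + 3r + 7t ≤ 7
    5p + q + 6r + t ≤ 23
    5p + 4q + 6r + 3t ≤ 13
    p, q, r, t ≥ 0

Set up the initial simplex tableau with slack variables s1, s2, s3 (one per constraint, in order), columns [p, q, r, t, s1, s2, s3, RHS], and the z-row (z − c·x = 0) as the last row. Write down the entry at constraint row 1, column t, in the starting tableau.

Constraint 1 has coefficient 7 on t.

7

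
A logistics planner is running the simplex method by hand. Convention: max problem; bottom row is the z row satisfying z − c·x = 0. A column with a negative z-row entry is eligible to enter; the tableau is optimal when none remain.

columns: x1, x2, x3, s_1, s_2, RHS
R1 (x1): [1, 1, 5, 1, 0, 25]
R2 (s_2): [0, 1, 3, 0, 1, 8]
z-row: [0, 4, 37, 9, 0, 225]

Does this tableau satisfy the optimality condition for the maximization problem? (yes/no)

yes

Every z-row coefficient is ≥ 0, so the tableau is optimal.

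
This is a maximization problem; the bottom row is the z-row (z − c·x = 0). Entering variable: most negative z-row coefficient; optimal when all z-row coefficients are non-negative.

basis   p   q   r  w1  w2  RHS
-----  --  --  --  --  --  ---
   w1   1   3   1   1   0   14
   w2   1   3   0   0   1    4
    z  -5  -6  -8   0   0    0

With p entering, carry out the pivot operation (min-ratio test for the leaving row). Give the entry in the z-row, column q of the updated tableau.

9

Ratio test on column p — row 1: 14/1 = 14; row 2: 4/1 = 4. Minimum is 4 at row 2 (w2 leaves); pivot element 1.
Divide row 2 by 1; eliminate column p from the other rows.
z-row update in column q: -6 − (-5)·3 = 9.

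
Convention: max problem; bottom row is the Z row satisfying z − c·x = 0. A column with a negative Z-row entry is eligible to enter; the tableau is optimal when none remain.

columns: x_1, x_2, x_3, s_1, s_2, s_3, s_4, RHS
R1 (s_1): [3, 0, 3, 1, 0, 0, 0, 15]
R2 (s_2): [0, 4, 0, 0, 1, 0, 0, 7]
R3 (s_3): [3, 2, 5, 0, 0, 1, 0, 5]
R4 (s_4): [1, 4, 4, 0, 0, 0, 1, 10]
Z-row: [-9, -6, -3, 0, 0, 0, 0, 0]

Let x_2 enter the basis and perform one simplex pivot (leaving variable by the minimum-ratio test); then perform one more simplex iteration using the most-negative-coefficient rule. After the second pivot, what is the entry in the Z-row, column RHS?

15

Ratio test on column x_2 — row 1: entry 0 ≤ 0; row 2: 7/4 = 7/4; row 3: 5/2 = 5/2; row 4: 10/4 = 5/2. Minimum is 7/4 at row 2 (s_2 leaves); pivot element 4.
Divide row 2 by 4; eliminate column x_2 from the other rows.
Second iteration: most negative Z-row entry is -9 in column x_1, so x_1 enters.
Ratio test on column x_1 — row 1: 15/3 = 5; row 2: entry 0 ≤ 0; row 3: (3/2)/3 = 1/2; row 4: 3/1 = 3. Minimum is 1/2 at row 3 (s_3 leaves); pivot element 3.
Divide row 3 by 3; eliminate column x_1 from the other rows.
After both pivots, the entry at the Z-row, column RHS is 15.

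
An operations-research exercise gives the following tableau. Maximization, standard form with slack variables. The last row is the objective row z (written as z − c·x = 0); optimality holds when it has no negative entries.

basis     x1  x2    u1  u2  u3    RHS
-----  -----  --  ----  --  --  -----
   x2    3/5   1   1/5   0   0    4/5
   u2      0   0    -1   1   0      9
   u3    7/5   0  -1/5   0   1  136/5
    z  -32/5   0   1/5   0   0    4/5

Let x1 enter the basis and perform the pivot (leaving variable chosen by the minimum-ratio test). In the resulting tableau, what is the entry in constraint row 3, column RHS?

76/3

Ratio test on column x1 — row 1: (4/5)/(3/5) = 4/3; row 2: entry 0 ≤ 0; row 3: (136/5)/(7/5) = 136/7. Minimum is 4/3 at row 1 (x2 leaves); pivot element 3/5.
Divide row 1 by 3/5; eliminate column x1 from the other rows.
Row 3 update in column RHS: 136/5 − (7/5)·(4/3) = 76/3.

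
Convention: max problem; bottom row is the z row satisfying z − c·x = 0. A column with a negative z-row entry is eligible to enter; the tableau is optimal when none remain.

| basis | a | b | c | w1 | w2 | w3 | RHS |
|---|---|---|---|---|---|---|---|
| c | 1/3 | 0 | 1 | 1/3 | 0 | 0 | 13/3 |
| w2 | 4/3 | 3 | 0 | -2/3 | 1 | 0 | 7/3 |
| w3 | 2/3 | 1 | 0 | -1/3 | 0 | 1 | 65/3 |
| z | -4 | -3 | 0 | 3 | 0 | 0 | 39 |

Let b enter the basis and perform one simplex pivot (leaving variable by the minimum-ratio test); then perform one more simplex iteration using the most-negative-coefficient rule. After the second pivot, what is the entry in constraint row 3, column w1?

0

Ratio test on column b — row 1: entry 0 ≤ 0; row 2: (7/3)/3 = 7/9; row 3: (65/3)/1 = 65/3. Minimum is 7/9 at row 2 (w2 leaves); pivot element 3.
Divide row 2 by 3; eliminate column b from the other rows.
Second iteration: most negative z-row entry is -8/3 in column a, so a enters.
Ratio test on column a — row 1: (13/3)/(1/3) = 13; row 2: (7/9)/(4/9) = 7/4; row 3: (188/9)/(2/9) = 94. Minimum is 7/4 at row 2 (b leaves); pivot element 4/9.
Divide row 2 by 4/9; eliminate column a from the other rows.
After both pivots, the entry at constraint row 3, column w1 is 0.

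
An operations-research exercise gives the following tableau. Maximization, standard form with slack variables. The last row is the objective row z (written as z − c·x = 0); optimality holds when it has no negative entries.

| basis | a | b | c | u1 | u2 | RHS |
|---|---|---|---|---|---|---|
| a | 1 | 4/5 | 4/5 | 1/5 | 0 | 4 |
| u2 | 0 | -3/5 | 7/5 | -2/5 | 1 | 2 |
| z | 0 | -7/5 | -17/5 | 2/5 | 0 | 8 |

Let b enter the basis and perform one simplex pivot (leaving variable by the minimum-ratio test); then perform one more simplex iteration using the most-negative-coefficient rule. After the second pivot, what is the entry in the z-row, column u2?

1

Ratio test on column b — row 1: 4/(4/5) = 5; row 2: entry -3/5 ≤ 0. Minimum is 5 at row 1 (a leaves); pivot element 4/5.
Divide row 1 by 4/5; eliminate column b from the other rows.
Second iteration: most negative z-row entry is -2 in column c, so c enters.
Ratio test on column c — row 1: 5/1 = 5; row 2: 5/2 = 5/2. Minimum is 5/2 at row 2 (u2 leaves); pivot element 2.
Divide row 2 by 2; eliminate column c from the other rows.
After both pivots, the entry at the z-row, column u2 is 1.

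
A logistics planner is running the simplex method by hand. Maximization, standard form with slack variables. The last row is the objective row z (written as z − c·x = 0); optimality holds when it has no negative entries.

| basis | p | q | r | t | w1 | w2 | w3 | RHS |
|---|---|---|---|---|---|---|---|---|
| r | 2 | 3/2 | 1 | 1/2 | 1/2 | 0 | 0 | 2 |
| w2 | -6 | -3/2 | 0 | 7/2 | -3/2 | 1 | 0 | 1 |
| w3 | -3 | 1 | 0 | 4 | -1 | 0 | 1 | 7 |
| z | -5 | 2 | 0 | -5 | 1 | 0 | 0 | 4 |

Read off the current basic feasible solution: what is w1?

w1 is not in the basis, so in the current basic feasible solution w1 = 0.

0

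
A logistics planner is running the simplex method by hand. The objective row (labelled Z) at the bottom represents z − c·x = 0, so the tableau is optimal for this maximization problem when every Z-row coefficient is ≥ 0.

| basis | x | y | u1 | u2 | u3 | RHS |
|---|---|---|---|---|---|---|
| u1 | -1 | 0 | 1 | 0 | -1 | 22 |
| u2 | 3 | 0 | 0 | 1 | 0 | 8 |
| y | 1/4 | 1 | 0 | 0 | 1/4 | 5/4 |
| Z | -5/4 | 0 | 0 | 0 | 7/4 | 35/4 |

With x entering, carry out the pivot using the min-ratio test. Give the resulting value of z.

145/12

Ratio test on column x — row 1: entry -1 ≤ 0; row 2: 8/3 = 8/3; row 3: (5/4)/(1/4) = 5. Minimum is 8/3 at row 2 (u2 leaves); pivot element 3.
Pivot on row 2; the Z-row RHS becomes 35/4 − (-5/4)·(8/3) = 145/12.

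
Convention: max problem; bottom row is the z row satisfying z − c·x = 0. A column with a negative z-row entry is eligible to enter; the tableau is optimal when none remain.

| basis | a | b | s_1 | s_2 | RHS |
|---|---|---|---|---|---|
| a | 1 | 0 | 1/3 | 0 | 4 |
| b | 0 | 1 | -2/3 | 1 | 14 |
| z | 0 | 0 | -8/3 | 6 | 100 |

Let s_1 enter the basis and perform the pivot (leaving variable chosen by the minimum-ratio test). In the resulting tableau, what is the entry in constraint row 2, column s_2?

1

Ratio test on column s_1 — row 1: 4/(1/3) = 12; row 2: entry -2/3 ≤ 0. Minimum is 12 at row 1 (a leaves); pivot element 1/3.
Divide row 1 by 1/3; eliminate column s_1 from the other rows.
Row 2 update in column s_2: 1 − (-2/3)·0 = 1.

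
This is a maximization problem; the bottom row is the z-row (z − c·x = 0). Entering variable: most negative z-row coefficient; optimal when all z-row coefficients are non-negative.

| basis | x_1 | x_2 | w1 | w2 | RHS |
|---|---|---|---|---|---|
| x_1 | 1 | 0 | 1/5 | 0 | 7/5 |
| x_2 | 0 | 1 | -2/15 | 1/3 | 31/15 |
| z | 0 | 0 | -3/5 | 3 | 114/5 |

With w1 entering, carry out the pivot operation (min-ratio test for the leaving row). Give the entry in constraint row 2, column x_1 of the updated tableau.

2/3

Ratio test on column w1 — row 1: (7/5)/(1/5) = 7; row 2: entry -2/15 ≤ 0. Minimum is 7 at row 1 (x_1 leaves); pivot element 1/5.
Divide row 1 by 1/5; eliminate column w1 from the other rows.
Row 2 update in column x_1: 0 − (-2/15)·5 = 2/3.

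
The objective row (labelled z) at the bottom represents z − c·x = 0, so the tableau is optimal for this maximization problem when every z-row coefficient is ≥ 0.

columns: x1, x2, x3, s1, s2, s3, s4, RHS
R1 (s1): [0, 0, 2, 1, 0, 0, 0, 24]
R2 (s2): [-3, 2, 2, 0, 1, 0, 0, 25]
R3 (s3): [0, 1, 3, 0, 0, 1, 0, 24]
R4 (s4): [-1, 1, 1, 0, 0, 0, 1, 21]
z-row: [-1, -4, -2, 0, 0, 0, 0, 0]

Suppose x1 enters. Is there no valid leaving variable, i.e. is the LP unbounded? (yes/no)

yes

Every constraint-row entry in column x1 is ≤ 0, so increasing x1 is unbounded.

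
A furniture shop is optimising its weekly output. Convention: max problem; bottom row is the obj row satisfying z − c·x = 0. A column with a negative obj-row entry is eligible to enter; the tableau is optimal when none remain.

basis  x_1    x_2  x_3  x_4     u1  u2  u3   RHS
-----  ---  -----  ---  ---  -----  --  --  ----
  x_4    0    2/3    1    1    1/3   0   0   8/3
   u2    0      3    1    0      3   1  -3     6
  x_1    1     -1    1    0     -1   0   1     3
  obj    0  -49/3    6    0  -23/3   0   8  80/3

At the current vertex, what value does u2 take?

6

u2 is basic (row 2); its value is the RHS of that row, 6.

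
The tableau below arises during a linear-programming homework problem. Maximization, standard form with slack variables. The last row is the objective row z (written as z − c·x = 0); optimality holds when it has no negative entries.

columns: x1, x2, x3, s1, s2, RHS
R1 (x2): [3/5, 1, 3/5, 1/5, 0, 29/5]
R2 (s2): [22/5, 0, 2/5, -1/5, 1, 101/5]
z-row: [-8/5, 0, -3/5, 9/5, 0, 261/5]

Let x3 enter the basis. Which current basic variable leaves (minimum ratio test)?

Column x3 entries and ratios — x2: (29/5)/(3/5) = 29/3; s2: (101/5)/(2/5) = 101/2.
Smallest ratio is 29/3 in the row of x2, so x2 leaves.

x2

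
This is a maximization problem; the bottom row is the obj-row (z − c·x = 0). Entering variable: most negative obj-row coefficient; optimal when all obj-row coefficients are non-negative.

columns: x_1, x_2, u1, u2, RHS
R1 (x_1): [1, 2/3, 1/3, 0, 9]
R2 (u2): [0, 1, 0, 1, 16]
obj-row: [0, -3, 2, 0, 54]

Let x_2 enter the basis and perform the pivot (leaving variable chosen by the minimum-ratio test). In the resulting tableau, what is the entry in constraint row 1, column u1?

1/2

Ratio test on column x_2 — row 1: 9/(2/3) = 27/2; row 2: 16/1 = 16. Minimum is 27/2 at row 1 (x_1 leaves); pivot element 2/3.
Divide row 1 by 2/3; eliminate column x_2 from the other rows.
In the new row 1, the u1 entry is the old entry divided by the pivot: (1/3)/(2/3) = 1/2.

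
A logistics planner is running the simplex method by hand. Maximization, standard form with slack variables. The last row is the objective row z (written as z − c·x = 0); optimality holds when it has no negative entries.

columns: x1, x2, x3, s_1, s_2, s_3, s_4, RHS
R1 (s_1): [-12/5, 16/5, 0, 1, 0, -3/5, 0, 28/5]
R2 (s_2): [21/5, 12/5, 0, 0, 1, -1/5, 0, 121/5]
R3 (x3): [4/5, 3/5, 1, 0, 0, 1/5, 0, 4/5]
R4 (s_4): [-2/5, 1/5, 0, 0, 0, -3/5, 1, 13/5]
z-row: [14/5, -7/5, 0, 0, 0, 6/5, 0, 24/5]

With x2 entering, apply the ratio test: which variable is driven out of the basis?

x3

Column x2 entries and ratios — s_1: (28/5)/(16/5) = 7/4; s_2: (121/5)/(12/5) = 121/12; x3: (4/5)/(3/5) = 4/3; s_4: (13/5)/(1/5) = 13.
Smallest ratio is 4/3 in the row of x3, so x3 leaves.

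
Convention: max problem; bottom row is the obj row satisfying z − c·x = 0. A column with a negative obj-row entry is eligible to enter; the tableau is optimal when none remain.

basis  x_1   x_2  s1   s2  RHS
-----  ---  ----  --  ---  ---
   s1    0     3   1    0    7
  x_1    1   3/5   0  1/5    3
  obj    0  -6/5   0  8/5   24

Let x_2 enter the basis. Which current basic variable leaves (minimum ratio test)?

s1

Column x_2 entries and ratios — s1: 7/3 = 7/3; x_1: 3/(3/5) = 5.
Smallest ratio is 7/3 in the row of s1, so s1 leaves.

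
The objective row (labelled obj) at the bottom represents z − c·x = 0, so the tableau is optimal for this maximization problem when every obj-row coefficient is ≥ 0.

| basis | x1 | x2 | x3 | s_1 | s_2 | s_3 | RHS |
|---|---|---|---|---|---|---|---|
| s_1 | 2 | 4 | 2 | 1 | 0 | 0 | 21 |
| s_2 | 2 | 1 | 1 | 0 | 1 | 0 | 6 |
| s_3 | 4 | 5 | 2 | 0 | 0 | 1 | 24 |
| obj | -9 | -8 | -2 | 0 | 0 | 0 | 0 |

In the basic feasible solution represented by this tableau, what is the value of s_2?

6

s_2 is basic (row 2); its value is the RHS of that row, 6.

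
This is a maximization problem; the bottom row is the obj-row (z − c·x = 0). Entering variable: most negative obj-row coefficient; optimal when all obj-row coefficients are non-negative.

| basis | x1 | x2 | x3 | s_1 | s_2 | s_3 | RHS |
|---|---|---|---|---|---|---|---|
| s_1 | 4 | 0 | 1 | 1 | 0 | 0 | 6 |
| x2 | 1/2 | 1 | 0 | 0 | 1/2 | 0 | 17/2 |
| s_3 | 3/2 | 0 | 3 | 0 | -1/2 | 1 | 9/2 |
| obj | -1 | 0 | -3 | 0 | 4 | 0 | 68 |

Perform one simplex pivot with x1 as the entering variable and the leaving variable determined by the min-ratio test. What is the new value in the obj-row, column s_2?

Ratio test on column x1 — row 1: 6/4 = 3/2; row 2: (17/2)/(1/2) = 17; row 3: (9/2)/(3/2) = 3. Minimum is 3/2 at row 1 (s_1 leaves); pivot element 4.
Divide row 1 by 4; eliminate column x1 from the other rows.
obj-row update in column s_2: 4 − (-1)·0 = 4.

4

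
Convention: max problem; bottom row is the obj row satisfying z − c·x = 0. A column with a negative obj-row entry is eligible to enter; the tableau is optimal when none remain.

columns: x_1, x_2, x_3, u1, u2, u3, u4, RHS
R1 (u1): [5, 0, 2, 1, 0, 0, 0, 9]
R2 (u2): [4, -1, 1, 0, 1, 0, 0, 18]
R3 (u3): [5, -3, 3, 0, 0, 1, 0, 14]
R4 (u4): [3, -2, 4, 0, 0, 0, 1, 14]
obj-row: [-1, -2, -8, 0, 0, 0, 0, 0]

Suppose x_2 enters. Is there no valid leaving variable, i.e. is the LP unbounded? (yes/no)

yes

Every constraint-row entry in column x_2 is ≤ 0, so increasing x_2 is unbounded.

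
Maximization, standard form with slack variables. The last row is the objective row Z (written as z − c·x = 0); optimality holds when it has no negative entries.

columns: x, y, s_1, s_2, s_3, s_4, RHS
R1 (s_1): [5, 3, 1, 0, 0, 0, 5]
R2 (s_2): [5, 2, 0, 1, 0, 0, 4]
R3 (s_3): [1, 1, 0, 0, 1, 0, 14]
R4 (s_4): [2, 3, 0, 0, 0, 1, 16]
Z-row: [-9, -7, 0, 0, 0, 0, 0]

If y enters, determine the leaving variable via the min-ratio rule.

Column y entries and ratios — s_1: 5/3 = 5/3; s_2: 4/2 = 2; s_3: 14/1 = 14; s_4: 16/3 = 16/3.
Smallest ratio is 5/3 in the row of s_1, so s_1 leaves.

s_1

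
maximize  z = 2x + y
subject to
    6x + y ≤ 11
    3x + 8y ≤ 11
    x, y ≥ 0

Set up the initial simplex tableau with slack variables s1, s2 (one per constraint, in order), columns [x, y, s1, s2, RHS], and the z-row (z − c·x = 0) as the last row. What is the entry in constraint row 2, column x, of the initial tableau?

Constraint 2 has coefficient 3 on x.

3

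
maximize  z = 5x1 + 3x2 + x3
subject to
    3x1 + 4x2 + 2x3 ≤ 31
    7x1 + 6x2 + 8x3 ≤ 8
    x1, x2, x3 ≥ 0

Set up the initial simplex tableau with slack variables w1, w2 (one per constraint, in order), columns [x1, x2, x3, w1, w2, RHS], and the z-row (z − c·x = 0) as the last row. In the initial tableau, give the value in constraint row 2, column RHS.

The RHS of constraint 2 is b_2 = 8.

8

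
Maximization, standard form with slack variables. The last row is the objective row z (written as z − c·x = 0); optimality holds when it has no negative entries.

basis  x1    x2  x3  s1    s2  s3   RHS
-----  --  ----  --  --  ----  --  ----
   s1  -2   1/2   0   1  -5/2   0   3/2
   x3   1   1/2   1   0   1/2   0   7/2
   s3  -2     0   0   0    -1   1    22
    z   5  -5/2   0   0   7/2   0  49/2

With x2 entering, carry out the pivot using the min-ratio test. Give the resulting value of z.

32

Ratio test on column x2 — row 1: (3/2)/(1/2) = 3; row 2: (7/2)/(1/2) = 7; row 3: entry 0 ≤ 0. Minimum is 3 at row 1 (s1 leaves); pivot element 1/2.
Pivot on row 1; the z-row RHS becomes 49/2 − (-5/2)·3 = 32.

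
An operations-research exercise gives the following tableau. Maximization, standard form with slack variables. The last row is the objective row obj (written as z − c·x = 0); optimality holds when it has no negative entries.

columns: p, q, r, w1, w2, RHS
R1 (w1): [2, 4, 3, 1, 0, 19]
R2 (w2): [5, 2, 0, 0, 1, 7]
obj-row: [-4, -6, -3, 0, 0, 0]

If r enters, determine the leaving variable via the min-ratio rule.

w1

Column r entries and ratios — w1: 19/3 = 19/3; w2: 0 ≤ 0, skip.
Smallest ratio is 19/3 in the row of w1, so w1 leaves.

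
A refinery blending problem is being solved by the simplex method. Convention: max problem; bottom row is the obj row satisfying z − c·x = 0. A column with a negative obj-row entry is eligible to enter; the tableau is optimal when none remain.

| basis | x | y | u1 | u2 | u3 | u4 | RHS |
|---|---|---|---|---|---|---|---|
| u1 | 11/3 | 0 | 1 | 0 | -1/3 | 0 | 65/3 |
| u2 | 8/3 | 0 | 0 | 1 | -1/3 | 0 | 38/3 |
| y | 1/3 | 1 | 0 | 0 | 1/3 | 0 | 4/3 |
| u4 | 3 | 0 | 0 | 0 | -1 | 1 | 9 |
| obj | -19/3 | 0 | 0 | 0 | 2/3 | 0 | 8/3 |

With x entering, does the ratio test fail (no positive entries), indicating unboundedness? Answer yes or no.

no

Column x has positive entries in row(s) 1, 2, 3, 4, so the ratio test bounds it — not unbounded.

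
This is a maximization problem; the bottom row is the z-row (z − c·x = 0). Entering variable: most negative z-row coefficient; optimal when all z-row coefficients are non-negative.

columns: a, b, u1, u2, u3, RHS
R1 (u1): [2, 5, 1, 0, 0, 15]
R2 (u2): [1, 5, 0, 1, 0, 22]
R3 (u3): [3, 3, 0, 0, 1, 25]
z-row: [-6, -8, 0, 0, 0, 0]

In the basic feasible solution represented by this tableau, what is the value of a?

0

a is not in the basis, so in the current basic feasible solution a = 0.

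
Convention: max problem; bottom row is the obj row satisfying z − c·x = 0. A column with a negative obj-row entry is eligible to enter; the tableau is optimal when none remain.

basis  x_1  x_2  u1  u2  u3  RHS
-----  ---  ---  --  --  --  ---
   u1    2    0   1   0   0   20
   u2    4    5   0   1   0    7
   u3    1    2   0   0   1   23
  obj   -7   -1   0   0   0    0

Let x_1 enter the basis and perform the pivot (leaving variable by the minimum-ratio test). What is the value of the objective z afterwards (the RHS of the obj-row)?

49/4

Ratio test on column x_1 — row 1: 20/2 = 10; row 2: 7/4 = 7/4; row 3: 23/1 = 23. Minimum is 7/4 at row 2 (u2 leaves); pivot element 4.
Pivot on row 2; the obj-row RHS becomes 0 − (-7)·(7/4) = 49/4.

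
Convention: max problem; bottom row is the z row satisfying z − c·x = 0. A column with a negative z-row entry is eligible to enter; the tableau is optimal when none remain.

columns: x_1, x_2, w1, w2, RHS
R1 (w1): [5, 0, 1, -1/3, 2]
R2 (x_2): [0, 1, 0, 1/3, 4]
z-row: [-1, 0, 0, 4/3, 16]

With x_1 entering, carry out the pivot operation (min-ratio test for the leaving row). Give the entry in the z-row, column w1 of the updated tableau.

1/5

Ratio test on column x_1 — row 1: 2/5 = 2/5; row 2: entry 0 ≤ 0. Minimum is 2/5 at row 1 (w1 leaves); pivot element 5.
Divide row 1 by 5; eliminate column x_1 from the other rows.
z-row update in column w1: 0 − (-1)·(1/5) = 1/5.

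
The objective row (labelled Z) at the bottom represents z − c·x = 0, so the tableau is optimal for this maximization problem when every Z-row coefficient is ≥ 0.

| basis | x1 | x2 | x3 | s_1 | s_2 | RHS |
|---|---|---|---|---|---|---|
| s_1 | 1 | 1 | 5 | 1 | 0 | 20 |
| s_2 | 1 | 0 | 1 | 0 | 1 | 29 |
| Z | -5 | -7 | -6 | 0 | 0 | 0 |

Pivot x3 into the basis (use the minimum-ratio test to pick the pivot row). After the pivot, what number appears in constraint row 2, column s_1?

Ratio test on column x3 — row 1: 20/5 = 4; row 2: 29/1 = 29. Minimum is 4 at row 1 (s_1 leaves); pivot element 5.
Divide row 1 by 5; eliminate column x3 from the other rows.
Row 2 update in column s_1: 0 − 1·(1/5) = -1/5.

-1/5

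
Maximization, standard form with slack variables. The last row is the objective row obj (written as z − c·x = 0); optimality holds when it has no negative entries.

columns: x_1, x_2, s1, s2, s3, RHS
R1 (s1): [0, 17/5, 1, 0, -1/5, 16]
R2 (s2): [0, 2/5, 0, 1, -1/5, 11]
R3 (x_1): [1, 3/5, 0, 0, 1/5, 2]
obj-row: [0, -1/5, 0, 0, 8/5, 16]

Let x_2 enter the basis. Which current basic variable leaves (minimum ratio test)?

x_1

Column x_2 entries and ratios — s1: 16/(17/5) = 80/17; s2: 11/(2/5) = 55/2; x_1: 2/(3/5) = 10/3.
Smallest ratio is 10/3 in the row of x_1, so x_1 leaves.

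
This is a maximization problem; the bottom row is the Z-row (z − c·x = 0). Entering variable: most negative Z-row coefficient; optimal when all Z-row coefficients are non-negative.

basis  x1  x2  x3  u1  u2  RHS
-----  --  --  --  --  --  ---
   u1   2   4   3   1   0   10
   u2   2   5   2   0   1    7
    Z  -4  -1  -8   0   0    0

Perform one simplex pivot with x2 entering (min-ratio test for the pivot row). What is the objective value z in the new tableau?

7/5

Ratio test on column x2 — row 1: 10/4 = 5/2; row 2: 7/5 = 7/5. Minimum is 7/5 at row 2 (u2 leaves); pivot element 5.
Pivot on row 2; the Z-row RHS becomes 0 − (-1)·(7/5) = 7/5.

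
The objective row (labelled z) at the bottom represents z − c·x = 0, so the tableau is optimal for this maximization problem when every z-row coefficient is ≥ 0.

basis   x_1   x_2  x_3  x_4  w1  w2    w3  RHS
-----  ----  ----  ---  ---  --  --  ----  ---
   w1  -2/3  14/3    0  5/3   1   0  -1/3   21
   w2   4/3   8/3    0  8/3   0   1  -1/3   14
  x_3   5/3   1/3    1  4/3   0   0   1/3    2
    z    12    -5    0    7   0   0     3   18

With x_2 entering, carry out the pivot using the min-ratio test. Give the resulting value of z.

Ratio test on column x_2 — row 1: 21/(14/3) = 9/2; row 2: 14/(8/3) = 21/4; row 3: 2/(1/3) = 6. Minimum is 9/2 at row 1 (w1 leaves); pivot element 14/3.
Pivot on row 1; the z-row RHS becomes 18 − (-5)·(9/2) = 81/2.

81/2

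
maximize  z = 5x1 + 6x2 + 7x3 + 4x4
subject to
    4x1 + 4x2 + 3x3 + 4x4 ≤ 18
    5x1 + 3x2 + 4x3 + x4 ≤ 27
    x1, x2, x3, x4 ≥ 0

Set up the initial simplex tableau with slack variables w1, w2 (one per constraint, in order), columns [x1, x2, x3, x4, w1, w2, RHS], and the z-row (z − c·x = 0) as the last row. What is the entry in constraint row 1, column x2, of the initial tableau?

Constraint 1 has coefficient 4 on x2.

4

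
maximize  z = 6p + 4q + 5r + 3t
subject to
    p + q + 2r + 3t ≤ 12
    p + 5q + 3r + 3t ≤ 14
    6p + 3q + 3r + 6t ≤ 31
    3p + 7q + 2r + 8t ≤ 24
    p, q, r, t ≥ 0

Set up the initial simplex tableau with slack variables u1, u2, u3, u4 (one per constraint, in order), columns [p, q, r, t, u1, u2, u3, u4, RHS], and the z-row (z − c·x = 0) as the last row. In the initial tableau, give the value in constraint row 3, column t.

6

Constraint 3 has coefficient 6 on t.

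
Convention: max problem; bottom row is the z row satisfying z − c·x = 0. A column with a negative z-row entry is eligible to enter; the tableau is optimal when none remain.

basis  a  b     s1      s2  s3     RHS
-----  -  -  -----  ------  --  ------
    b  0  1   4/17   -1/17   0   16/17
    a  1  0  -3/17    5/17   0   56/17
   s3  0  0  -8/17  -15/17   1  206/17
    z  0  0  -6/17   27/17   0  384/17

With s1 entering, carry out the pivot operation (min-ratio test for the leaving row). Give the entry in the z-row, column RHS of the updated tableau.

24

Ratio test on column s1 — row 1: (16/17)/(4/17) = 4; row 2: entry -3/17 ≤ 0; row 3: entry -8/17 ≤ 0. Minimum is 4 at row 1 (b leaves); pivot element 4/17.
Divide row 1 by 4/17; eliminate column s1 from the other rows.
z-row update in column RHS: 384/17 − (-6/17)·4 = 24.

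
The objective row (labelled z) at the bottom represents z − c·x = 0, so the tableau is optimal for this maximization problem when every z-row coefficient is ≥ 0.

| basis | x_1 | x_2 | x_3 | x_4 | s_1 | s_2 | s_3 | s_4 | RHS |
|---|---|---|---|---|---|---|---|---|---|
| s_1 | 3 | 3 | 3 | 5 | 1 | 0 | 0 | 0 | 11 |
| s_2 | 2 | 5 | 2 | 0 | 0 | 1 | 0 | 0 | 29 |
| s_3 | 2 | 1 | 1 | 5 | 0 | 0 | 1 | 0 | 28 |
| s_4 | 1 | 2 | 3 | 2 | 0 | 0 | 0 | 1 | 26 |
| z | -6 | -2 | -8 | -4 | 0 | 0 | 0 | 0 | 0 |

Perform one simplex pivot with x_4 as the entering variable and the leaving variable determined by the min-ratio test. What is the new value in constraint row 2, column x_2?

Ratio test on column x_4 — row 1: 11/5 = 11/5; row 2: entry 0 ≤ 0; row 3: 28/5 = 28/5; row 4: 26/2 = 13. Minimum is 11/5 at row 1 (s_1 leaves); pivot element 5.
Divide row 1 by 5; eliminate column x_4 from the other rows.
Row 2 update in column x_2: 5 − 0·(3/5) = 5.

5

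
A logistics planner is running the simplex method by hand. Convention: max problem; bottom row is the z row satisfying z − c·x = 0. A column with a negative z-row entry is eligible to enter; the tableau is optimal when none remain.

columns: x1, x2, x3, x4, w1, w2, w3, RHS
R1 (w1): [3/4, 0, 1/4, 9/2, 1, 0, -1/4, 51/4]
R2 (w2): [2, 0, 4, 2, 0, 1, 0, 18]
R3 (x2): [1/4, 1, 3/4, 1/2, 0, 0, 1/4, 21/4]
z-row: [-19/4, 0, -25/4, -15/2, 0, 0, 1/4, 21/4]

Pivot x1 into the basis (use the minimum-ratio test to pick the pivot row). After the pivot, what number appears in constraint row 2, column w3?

Ratio test on column x1 — row 1: (51/4)/(3/4) = 17; row 2: 18/2 = 9; row 3: (21/4)/(1/4) = 21. Minimum is 9 at row 2 (w2 leaves); pivot element 2.
Divide row 2 by 2; eliminate column x1 from the other rows.
In the new row 2, the w3 entry is the old entry divided by the pivot: 0/2 = 0.

0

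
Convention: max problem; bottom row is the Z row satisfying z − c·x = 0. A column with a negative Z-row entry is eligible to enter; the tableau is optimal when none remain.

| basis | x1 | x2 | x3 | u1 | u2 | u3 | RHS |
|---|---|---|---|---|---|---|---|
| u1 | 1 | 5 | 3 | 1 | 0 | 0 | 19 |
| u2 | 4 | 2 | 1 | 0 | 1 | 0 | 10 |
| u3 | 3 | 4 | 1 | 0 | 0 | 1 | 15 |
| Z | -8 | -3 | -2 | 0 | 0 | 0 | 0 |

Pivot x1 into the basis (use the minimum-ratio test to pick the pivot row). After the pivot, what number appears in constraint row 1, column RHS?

33/2

Ratio test on column x1 — row 1: 19/1 = 19; row 2: 10/4 = 5/2; row 3: 15/3 = 5. Minimum is 5/2 at row 2 (u2 leaves); pivot element 4.
Divide row 2 by 4; eliminate column x1 from the other rows.
Row 1 update in column RHS: 19 − 1·(5/2) = 33/2.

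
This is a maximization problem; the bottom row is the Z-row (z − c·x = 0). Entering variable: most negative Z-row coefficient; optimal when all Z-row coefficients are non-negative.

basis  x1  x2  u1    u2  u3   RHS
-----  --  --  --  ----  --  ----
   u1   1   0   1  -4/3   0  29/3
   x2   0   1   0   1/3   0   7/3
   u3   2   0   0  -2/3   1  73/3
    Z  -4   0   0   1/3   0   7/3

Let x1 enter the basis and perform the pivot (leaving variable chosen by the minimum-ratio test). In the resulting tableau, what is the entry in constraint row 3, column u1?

Ratio test on column x1 — row 1: (29/3)/1 = 29/3; row 2: entry 0 ≤ 0; row 3: (73/3)/2 = 73/6. Minimum is 29/3 at row 1 (u1 leaves); pivot element 1.
Divide row 1 by 1; eliminate column x1 from the other rows.
Row 3 update in column u1: 0 − 2·1 = -2.

-2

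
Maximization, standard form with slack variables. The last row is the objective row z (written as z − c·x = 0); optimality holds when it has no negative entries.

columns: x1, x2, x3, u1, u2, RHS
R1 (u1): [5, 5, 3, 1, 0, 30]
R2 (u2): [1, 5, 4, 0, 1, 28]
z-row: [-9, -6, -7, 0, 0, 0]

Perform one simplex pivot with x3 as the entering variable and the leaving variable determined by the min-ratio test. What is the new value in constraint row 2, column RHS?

7

Ratio test on column x3 — row 1: 30/3 = 10; row 2: 28/4 = 7. Minimum is 7 at row 2 (u2 leaves); pivot element 4.
Divide row 2 by 4; eliminate column x3 from the other rows.
In the new row 2, the RHS entry is the old entry divided by the pivot: 28/4 = 7.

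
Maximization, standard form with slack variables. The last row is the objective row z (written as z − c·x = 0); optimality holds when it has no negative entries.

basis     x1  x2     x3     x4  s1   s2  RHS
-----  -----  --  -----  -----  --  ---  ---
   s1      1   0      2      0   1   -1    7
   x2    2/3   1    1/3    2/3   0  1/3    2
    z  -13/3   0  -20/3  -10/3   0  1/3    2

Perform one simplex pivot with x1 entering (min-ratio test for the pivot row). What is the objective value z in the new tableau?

Ratio test on column x1 — row 1: 7/1 = 7; row 2: 2/(2/3) = 3. Minimum is 3 at row 2 (x2 leaves); pivot element 2/3.
Pivot on row 2; the z-row RHS becomes 2 − (-13/3)·3 = 15.

15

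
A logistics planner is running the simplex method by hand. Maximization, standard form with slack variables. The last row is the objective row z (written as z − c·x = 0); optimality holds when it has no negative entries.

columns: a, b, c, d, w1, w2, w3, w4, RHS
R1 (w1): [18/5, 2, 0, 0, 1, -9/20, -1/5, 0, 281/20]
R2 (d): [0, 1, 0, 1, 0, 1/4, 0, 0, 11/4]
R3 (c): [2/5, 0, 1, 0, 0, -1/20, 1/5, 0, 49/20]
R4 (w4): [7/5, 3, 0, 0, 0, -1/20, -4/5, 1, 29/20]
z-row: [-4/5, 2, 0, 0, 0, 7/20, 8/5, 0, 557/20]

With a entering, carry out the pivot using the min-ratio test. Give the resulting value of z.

Ratio test on column a — row 1: (281/20)/(18/5) = 281/72; row 2: entry 0 ≤ 0; row 3: (49/20)/(2/5) = 49/8; row 4: (29/20)/(7/5) = 29/28. Minimum is 29/28 at row 4 (w4 leaves); pivot element 7/5.
Pivot on row 4; the z-row RHS becomes 557/20 − (-4/5)·(29/28) = 803/28.

803/28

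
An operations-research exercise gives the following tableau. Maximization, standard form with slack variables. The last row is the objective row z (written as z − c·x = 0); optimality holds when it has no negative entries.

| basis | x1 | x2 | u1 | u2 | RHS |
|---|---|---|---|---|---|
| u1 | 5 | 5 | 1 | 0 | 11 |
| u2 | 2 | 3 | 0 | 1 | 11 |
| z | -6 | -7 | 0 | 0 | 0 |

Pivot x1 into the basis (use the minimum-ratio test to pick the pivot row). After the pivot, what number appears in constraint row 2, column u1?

-2/5

Ratio test on column x1 — row 1: 11/5 = 11/5; row 2: 11/2 = 11/2. Minimum is 11/5 at row 1 (u1 leaves); pivot element 5.
Divide row 1 by 5; eliminate column x1 from the other rows.
Row 2 update in column u1: 0 − 2·(1/5) = -2/5.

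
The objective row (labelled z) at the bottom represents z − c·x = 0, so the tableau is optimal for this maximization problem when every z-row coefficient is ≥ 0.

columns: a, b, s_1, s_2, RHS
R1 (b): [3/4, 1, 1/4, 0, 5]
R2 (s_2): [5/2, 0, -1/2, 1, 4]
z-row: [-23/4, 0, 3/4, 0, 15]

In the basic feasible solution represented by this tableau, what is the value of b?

b is basic (row 1); its value is the RHS of that row, 5.

5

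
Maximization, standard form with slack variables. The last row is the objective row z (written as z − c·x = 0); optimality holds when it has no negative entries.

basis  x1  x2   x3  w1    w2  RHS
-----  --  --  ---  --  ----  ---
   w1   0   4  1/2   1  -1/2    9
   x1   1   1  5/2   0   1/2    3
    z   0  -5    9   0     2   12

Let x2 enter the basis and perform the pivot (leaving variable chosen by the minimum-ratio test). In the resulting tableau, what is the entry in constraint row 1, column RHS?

Ratio test on column x2 — row 1: 9/4 = 9/4; row 2: 3/1 = 3. Minimum is 9/4 at row 1 (w1 leaves); pivot element 4.
Divide row 1 by 4; eliminate column x2 from the other rows.
In the new row 1, the RHS entry is the old entry divided by the pivot: 9/4 = 9/4.

9/4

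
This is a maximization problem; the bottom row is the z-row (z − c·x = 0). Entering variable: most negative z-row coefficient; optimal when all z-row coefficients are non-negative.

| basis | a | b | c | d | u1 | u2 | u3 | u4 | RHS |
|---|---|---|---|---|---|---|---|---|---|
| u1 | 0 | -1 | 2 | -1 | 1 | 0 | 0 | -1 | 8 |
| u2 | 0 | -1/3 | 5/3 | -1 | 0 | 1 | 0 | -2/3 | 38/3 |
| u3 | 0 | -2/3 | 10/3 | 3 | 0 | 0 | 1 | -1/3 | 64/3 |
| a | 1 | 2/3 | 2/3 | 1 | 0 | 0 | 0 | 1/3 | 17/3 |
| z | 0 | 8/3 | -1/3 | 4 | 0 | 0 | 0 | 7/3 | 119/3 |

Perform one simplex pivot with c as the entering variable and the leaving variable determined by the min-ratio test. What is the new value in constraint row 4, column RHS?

3

Ratio test on column c — row 1: 8/2 = 4; row 2: (38/3)/(5/3) = 38/5; row 3: (64/3)/(10/3) = 32/5; row 4: (17/3)/(2/3) = 17/2. Minimum is 4 at row 1 (u1 leaves); pivot element 2.
Divide row 1 by 2; eliminate column c from the other rows.
Row 4 update in column RHS: 17/3 − (2/3)·4 = 3.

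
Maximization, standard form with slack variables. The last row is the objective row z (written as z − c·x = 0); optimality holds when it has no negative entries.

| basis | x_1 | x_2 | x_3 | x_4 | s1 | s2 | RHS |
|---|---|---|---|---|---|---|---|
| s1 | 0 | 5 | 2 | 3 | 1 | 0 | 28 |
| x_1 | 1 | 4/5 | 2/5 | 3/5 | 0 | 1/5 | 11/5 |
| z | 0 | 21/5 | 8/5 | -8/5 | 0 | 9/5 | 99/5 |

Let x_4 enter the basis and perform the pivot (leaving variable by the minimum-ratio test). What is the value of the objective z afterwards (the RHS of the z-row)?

77/3

Ratio test on column x_4 — row 1: 28/3 = 28/3; row 2: (11/5)/(3/5) = 11/3. Minimum is 11/3 at row 2 (x_1 leaves); pivot element 3/5.
Pivot on row 2; the z-row RHS becomes 99/5 − (-8/5)·(11/3) = 77/3.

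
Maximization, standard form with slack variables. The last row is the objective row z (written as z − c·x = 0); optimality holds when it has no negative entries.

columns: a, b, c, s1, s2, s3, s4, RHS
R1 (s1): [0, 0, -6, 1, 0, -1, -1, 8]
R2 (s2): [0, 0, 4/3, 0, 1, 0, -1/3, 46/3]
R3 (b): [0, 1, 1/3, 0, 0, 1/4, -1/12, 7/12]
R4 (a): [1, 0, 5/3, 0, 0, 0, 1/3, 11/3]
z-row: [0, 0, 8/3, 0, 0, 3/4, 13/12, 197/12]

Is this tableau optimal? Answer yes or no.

Every z-row coefficient is ≥ 0, so the tableau is optimal.

yes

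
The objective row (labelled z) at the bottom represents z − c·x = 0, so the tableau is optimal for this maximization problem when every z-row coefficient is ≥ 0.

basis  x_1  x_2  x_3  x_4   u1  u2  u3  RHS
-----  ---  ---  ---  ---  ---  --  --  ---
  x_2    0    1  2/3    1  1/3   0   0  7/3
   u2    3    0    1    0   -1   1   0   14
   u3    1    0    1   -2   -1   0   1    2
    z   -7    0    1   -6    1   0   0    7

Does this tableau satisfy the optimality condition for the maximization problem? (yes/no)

no

The z-row has a negative entry -7 in column x_1, so it is not optimal.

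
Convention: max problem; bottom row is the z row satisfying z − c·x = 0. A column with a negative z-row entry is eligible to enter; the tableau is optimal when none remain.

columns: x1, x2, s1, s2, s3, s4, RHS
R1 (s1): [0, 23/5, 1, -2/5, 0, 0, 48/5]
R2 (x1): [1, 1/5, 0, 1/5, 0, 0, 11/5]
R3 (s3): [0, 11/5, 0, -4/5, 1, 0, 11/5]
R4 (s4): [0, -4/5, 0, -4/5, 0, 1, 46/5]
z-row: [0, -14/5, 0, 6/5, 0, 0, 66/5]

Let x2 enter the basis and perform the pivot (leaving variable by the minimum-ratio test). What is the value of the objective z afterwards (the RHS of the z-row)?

16

Ratio test on column x2 — row 1: (48/5)/(23/5) = 48/23; row 2: (11/5)/(1/5) = 11; row 3: (11/5)/(11/5) = 1; row 4: entry -4/5 ≤ 0. Minimum is 1 at row 3 (s3 leaves); pivot element 11/5.
Pivot on row 3; the z-row RHS becomes 66/5 − (-14/5)·1 = 16.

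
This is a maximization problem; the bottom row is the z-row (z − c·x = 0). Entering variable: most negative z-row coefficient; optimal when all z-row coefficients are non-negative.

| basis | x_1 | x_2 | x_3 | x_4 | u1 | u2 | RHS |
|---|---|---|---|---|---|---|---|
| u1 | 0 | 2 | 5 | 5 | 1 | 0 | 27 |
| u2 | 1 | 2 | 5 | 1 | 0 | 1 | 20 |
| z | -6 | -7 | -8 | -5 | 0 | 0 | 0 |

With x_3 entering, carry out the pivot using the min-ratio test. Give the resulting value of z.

32

Ratio test on column x_3 — row 1: 27/5 = 27/5; row 2: 20/5 = 4. Minimum is 4 at row 2 (u2 leaves); pivot element 5.
Pivot on row 2; the z-row RHS becomes 0 − (-8)·4 = 32.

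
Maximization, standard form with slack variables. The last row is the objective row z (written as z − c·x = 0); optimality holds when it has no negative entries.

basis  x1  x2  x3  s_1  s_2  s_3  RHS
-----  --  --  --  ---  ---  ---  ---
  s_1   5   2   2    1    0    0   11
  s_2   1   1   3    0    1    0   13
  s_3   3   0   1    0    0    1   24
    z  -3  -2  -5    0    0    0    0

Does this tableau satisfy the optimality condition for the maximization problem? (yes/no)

no

The z-row has a negative entry -5 in column x3, so it is not optimal.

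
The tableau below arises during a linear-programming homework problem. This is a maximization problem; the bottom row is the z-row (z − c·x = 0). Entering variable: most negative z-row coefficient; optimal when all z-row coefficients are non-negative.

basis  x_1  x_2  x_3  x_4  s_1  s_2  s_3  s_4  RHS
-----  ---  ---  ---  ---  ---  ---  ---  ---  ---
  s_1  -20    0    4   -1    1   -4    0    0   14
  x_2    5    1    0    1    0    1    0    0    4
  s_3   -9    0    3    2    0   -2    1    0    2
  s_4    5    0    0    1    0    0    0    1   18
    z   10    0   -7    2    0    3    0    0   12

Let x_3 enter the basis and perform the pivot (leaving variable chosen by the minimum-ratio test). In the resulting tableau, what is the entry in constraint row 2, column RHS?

4

Ratio test on column x_3 — row 1: 14/4 = 7/2; row 2: entry 0 ≤ 0; row 3: 2/3 = 2/3; row 4: entry 0 ≤ 0. Minimum is 2/3 at row 3 (s_3 leaves); pivot element 3.
Divide row 3 by 3; eliminate column x_3 from the other rows.
Row 2 update in column RHS: 4 − 0·(2/3) = 4.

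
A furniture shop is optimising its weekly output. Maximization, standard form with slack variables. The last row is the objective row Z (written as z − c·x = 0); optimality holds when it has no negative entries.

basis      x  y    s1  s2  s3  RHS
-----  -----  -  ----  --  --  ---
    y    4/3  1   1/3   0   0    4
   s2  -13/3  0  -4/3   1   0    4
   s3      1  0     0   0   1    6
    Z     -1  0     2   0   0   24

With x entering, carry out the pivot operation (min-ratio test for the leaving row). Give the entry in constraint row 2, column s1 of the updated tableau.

Ratio test on column x — row 1: 4/(4/3) = 3; row 2: entry -13/3 ≤ 0; row 3: 6/1 = 6. Minimum is 3 at row 1 (y leaves); pivot element 4/3.
Divide row 1 by 4/3; eliminate column x from the other rows.
Row 2 update in column s1: -4/3 − (-13/3)·(1/4) = -1/4.

-1/4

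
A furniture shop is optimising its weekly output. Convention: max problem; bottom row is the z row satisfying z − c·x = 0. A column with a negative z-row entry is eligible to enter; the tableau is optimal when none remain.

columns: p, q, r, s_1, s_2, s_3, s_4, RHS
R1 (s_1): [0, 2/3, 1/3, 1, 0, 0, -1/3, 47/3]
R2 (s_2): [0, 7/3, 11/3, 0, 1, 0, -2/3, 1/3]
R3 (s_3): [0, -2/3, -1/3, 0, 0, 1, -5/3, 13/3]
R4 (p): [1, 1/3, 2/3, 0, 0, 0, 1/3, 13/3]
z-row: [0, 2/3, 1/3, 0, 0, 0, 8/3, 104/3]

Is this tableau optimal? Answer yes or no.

yes

Every z-row coefficient is ≥ 0, so the tableau is optimal.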